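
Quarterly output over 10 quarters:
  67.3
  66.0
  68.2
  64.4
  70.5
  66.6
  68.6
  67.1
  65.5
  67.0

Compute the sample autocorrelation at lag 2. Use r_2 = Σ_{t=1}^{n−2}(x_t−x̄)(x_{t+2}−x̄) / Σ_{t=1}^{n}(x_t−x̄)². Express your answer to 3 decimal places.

Mean x̄ = (67.3 + 66.0 + 68.2 + 64.4 + 70.5 + 66.6 + 68.6 + 67.1 + 65.5 + 67.0)/10 = 67.1200
Numerator Σ_{t=1}^{8}(x_t−x̄)(x_{t+2}−x̄) = 10.9232
Denominator Σ(x_t−x̄)² = 26.3760
r_2 = 10.9232 / 26.3760 = 0.414

0.414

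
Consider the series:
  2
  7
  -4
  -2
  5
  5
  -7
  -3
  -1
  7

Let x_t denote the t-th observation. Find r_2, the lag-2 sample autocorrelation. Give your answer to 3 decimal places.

Mean x̄ = (2 + 7 − 4 − 2 + 5 + 5 − 7 − 3 − 1 + 7)/10 = 0.9000
Numerator Σ_{t=1}^{8}(x_t−x̄)(x_{t+2}−x̄) = -112.2200
Denominator Σ(x_t−x̄)² = 222.9000
r_2 = -112.2200 / 222.9000 = -0.503

-0.503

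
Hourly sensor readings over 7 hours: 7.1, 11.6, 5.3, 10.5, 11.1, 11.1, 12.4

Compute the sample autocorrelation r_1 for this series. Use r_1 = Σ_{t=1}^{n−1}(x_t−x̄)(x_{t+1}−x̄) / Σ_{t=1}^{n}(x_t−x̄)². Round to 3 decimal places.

-0.246

Mean x̄ = (7.1 + 11.6 + 5.3 + 10.5 + 11.1 + 11.1 + 12.4)/7 = 9.8714
Σ(x_t−x̄)(x_{t+1}−x̄) = (-4.7906) + (-7.9020) + (-2.8735) + (0.7722) + (1.5094) + (3.1065) = -10.1780
Denominator Σ(x_t−x̄)² = 41.3743
r_1 = -10.1780 / 41.3743 = -0.246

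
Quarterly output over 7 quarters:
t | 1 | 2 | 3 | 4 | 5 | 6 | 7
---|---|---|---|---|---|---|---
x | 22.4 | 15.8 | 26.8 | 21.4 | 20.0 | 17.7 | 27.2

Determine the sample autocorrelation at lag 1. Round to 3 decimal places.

Mean x̄ = (22.4 + 15.8 + 26.8 + 21.4 + 20.0 + 17.7 + 27.2)/7 = 21.6143
Deviations from mean: 0.7857, -5.8143, 5.1857, -0.2143, -1.6143, -3.9143, 5.5857
Σ(x_t−x̄)(x_{t+1}−x̄) = (-4.5684) + (-30.1512) + (-1.1112) + (0.3459) + (6.3188) + (-21.8641) = -51.0302
Denominator Σ(x_t−x̄)² = 110.4886
r_1 = -51.0302 / 110.4886 = -0.462

-0.462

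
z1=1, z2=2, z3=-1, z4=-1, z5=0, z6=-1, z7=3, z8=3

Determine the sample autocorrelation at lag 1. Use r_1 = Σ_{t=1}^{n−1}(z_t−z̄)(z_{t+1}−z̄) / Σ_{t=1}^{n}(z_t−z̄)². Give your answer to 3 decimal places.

0.230

Mean z̄ = (1 + 2 − 1 − 1 + 0 − 1 + 3 + 3)/8 = 0.7500
Numerator Σ_{t=1}^{7}(z_t−z̄)(z_{t+1}−z̄) = 4.9375
Denominator Σ(z_t−z̄)² = 21.5000
r_1 = 4.9375 / 21.5000 = 0.230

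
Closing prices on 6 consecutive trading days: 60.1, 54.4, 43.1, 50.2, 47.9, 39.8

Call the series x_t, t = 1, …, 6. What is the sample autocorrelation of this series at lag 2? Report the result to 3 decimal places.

Mean x̄ = (60.1 + 54.4 + 43.1 + 50.2 + 47.9 + 39.8)/6 = 49.2500
Numerator Σ_{t=1}^{4}(x_t−x̄)(x_{t+2}−x̄) = -62.5100
Denominator Σ(x_t−x̄)² = 274.0950
r_2 = -62.5100 / 274.0950 = -0.228

-0.228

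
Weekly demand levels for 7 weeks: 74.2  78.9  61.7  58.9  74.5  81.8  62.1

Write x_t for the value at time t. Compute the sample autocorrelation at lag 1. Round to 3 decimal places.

-0.071

Mean x̄ = (74.2 + 78.9 + 61.7 + 58.9 + 74.5 + 81.8 + 62.1)/7 = 70.3000
Deviations from mean: 3.9000, 8.6000, -8.6000, -11.4000, 4.2000, 11.5000, -8.2000
Σ(x_t−x̄)(x_{t+1}−x̄) = (33.5400) + (-73.9600) + (98.0400) + (-47.8800) + (48.3000) + (-94.3000) = -36.2600
Denominator Σ(x_t−x̄)² = 510.2200
r_1 = -36.2600 / 510.2200 = -0.071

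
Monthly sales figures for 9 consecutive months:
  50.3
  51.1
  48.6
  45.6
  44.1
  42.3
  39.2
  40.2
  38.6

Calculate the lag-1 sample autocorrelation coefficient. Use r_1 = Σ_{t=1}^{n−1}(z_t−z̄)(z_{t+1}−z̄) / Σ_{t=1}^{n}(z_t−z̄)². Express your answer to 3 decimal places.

Mean z̄ = (50.3 + 51.1 + 48.6 + 45.6 + 44.1 + 42.3 + 39.2 + 40.2 + 38.6)/9 = 44.4444
Numerator Σ_{t=1}^{8}(z_t−z̄)(z_{t+1}−z̄) = 130.0847
Denominator Σ(z_t−z̄)² = 181.5822
r_1 = 130.0847 / 181.5822 = 0.716

0.716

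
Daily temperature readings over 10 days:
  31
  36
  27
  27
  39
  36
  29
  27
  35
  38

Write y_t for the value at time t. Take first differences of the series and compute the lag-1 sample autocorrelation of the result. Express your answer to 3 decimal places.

First differences Δy: 5, -9, 0, 12, -3, -7, -2, 8, 3
Mean of differences = 0.7778
Numerator Σ(Δy_t−Δȳ)(Δy_{t+1}−Δȳ) = -37.8272
Denominator Σ(Δy_t−Δȳ)² = 379.5556
r_1(Δy) = -37.8272 / 379.5556 = -0.100

-0.100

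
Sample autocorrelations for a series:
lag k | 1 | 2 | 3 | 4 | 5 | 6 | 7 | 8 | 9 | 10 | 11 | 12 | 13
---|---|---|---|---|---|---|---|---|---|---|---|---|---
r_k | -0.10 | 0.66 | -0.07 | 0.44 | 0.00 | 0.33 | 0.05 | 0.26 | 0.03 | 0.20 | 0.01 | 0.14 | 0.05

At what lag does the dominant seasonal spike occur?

The largest autocorrelation is r_2 = 0.66, with weaker echoes at lags 4 (0.44), 6 (0.33), 8 (0.26) and 10 (0.20); the remaining lags stay at or below 0.14.
The dominant spike at lag 2 indicates a seasonal period of 2.

2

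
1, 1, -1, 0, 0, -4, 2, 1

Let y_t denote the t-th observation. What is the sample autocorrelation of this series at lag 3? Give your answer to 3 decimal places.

0.167

Mean ȳ = (1 + 1 − 1 + 0 + 0 − 4 + 2 + 1)/8 = 0.0000
Deviations from mean: 1.0000, 1.0000, -1.0000, 0.0000, 0.0000, -4.0000, 2.0000, 1.0000
Σ(y_t−ȳ)(y_{t+3}−ȳ) = (0.0000) + (0.0000) + (4.0000) + (0.0000) + (0.0000) = 4.0000
Denominator Σ(y_t−ȳ)² = 24.0000
r_3 = 4.0000 / 24.0000 = 0.167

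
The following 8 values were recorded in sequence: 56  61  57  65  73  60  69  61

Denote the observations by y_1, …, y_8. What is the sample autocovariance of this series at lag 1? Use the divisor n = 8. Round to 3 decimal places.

Mean ȳ = (56 + 61 + 57 + 65 + 73 + 60 + 69 + 61)/8 = 62.7500
Σ_{t=1}^{7}(y_t−ȳ)(y_{t+1}−ȳ) = -24.3125
γ_1 = -24.3125 / 8 = -3.039

-3.039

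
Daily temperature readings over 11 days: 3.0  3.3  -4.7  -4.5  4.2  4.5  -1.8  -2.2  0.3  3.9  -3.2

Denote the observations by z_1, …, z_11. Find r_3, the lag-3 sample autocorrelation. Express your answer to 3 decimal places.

-0.156

Mean z̄ = (3.0 + 3.3 − 4.7 − 4.5 + 4.2 + 4.5 − 1.8 − 2.2 + 0.3 + 3.9 − 3.2)/11 = 0.2545
Numerator Σ_{t=1}^{8}(z_t−z̄)(z_{t+3}−z̄) = -20.8053
Denominator Σ(z_t−z̄)² = 133.0273
r_3 = -20.8053 / 133.0273 = -0.156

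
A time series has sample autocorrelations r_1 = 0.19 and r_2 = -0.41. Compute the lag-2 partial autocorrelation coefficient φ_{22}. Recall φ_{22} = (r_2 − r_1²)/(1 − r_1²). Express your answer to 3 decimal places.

φ_{22} = (r_2 − r_1²) / (1 − r_1²)
r_1² = (0.19)² = 0.0361
Numerator = -0.41 − 0.0361 = -0.4461; denominator = 1 − 0.0361 = 0.9639
φ_{22} = -0.4461 / 0.9639 = -0.463

-0.463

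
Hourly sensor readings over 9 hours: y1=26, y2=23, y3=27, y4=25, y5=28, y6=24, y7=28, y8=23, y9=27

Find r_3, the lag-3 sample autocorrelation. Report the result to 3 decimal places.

-0.583

Mean ȳ = (26 + 23 + 27 + 25 + 28 + 24 + 28 + 23 + 27)/9 = 25.6667
Numerator Σ_{t=1}^{6}(y_t−ȳ)(y_{t+3}−ȳ) = -18.6667
Denominator Σ(y_t−ȳ)² = 32.0000
r_3 = -18.6667 / 32.0000 = -0.583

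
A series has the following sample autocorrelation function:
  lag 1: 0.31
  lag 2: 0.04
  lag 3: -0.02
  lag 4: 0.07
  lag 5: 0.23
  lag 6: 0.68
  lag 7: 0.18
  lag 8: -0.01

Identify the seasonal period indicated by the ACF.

The largest autocorrelation is r_6 = 0.68; the remaining lags stay at or below 0.31. The elevated value at lag 1 (0.31), dropping to 0.04 at lag 2, reflects decaying short-term dependence rather than seasonality.
The dominant spike at lag 6 indicates a seasonal period of 6.

6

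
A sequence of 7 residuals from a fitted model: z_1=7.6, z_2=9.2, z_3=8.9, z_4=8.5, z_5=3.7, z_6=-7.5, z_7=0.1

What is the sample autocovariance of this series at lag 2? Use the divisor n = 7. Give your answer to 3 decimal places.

Mean z̄ = (7.6 + 9.2 + 8.9 + 8.5 + 3.7 − 7.5 + 0.1)/7 = 4.3571
Deviations: 3.2429, 4.8429, 4.5429, 4.1429, -0.6571, -11.8571, -4.2571
Σ_{t=1}^{5}(z_t−z̄)(z_{t+2}−z̄) = -14.5151
γ_2 = -14.5151 / 7 = -2.074

-2.074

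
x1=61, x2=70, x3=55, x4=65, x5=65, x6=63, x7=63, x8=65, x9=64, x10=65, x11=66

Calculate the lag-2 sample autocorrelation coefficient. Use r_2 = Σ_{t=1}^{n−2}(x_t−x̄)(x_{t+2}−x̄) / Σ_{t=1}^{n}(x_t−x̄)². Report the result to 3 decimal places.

0.151

Mean x̄ = (61 + 70 + 55 + 65 + 65 + 63 + 63 + 65 + 64 + 65 + 66)/11 = 63.8182
Numerator Σ_{t=1}^{9}(x_t−x̄)(x_{t+2}−x̄) = 20.4793
Denominator Σ(x_t−x̄)² = 135.6364
r_2 = 20.4793 / 135.6364 = 0.151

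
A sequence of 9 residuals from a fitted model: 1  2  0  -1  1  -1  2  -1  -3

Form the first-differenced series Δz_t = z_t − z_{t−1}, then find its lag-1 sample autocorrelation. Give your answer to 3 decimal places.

First differences Δz: 1, -2, -1, 2, -2, 3, -3, -2
Mean of differences = -0.5000
Numerator Σ(Δz_t−Δz̄)(Δz_{t+1}−Δz̄) = -16.7500
Denominator Σ(Δz_t−Δz̄)² = 34.0000
r_1(Δz) = -16.7500 / 34.0000 = -0.493

-0.493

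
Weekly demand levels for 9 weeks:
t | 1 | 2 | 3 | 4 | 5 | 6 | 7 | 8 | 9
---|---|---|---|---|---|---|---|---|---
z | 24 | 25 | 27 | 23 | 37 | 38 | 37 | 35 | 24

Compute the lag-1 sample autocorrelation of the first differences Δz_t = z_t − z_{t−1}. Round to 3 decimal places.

-0.073

First differences Δz: 1, 2, -4, 14, 1, -1, -2, -11
Mean of differences = 0.0000
Numerator Σ(Δz_t−Δz̄)(Δz_{t+1}−Δz̄) = -25.0000
Denominator Σ(Δz_t−Δz̄)² = 344.0000
r_1(Δz) = -25.0000 / 344.0000 = -0.073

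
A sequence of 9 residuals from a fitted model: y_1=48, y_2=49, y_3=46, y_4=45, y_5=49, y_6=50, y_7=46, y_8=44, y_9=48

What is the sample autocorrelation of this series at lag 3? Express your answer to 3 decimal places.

-0.084

Mean ȳ = (48 + 49 + 46 + 45 + 49 + 50 + 46 + 44 + 48)/9 = 47.2222
Σ(y_t−ȳ)(y_{t+3}−ȳ) = (-1.7284) + (3.1605) + (-3.3951) + (2.7160) + (-5.7284) + (2.1605) = -2.8148
Denominator Σ(y_t−ȳ)² = 33.5556
r_3 = -2.8148 / 33.5556 = -0.084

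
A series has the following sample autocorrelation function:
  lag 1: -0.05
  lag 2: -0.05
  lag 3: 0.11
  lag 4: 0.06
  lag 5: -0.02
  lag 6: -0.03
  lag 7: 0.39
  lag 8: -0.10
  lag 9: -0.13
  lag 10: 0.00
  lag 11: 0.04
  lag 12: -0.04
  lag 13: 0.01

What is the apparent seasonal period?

7

The largest autocorrelation is r_7 = 0.39; the remaining lags stay at or below 0.11.
The dominant spike at lag 7 indicates a seasonal period of 7.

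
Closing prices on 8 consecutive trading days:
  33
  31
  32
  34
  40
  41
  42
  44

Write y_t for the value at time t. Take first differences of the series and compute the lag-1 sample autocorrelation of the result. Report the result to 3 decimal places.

0.037

First differences Δy: -2, 1, 2, 6, 1, 1, 2
Mean of differences = 1.5714
Numerator Σ(Δy_t−Δȳ)(Δy_{t+1}−Δȳ) = 1.2449
Denominator Σ(Δy_t−Δȳ)² = 33.7143
r_1(Δy) = 1.2449 / 33.7143 = 0.037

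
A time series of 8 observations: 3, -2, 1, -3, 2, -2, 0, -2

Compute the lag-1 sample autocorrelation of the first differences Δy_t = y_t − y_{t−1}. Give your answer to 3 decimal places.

-0.818

First differences Δy: -5, 3, -4, 5, -4, 2, -2
Mean of differences = -0.7143
Numerator Σ(Δy_t−Δȳ)(Δy_{t+1}−Δȳ) = -78.0816
Denominator Σ(Δy_t−Δȳ)² = 95.4286
r_1(Δy) = -78.0816 / 95.4286 = -0.818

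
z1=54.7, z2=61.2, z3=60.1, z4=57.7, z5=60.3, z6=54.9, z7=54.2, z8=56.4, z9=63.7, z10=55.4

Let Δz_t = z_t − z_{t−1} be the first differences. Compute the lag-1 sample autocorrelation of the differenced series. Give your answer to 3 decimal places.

First differences Δz: 6.5, -1.1, -2.4, 2.6, -5.4, -0.7, 2.2, 7.3, -8.3
Mean of differences = 0.0778
Numerator Σ(Δz_t−Δz̄)(Δz_{t+1}−Δz̄) = -67.2805
Denominator Σ(Δz_t−Δz̄)² = 212.5956
r_1(Δz) = -67.2805 / 212.5956 = -0.316

-0.316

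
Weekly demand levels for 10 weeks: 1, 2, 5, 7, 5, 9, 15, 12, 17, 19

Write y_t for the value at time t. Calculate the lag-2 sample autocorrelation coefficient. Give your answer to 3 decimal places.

0.325

Mean ȳ = (1 + 2 + 5 + 7 + 5 + 9 + 15 + 12 + 17 + 19)/10 = 9.2000
Numerator Σ_{t=1}^{8}(y_t−ȳ)(y_{t+2}−ȳ) = 116.1200
Denominator Σ(y_t−ȳ)² = 357.6000
r_2 = 116.1200 / 357.6000 = 0.325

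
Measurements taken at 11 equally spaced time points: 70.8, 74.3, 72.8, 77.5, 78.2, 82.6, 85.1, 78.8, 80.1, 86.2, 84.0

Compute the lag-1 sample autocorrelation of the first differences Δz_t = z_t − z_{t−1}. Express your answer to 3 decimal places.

-0.325

First differences Δz: 3.5, -1.5, 4.7, 0.7, 4.4, 2.5, -6.3, 1.3, 6.1, -2.2
Mean of differences = 1.3200
Numerator Σ(Δz_t−Δz̄)(Δz_{t+1}−Δz̄) = -41.8104
Denominator Σ(Δz_t−Δz̄)² = 128.6960
r_1(Δz) = -41.8104 / 128.6960 = -0.325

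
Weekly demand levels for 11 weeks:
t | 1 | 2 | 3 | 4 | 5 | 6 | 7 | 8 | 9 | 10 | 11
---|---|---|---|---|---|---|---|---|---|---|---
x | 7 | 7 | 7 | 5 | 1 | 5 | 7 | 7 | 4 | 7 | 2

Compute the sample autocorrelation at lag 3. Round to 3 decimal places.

Mean x̄ = (7 + 7 + 7 + 5 + 1 + 5 + 7 + 7 + 4 + 7 + 2)/11 = 5.3636
Numerator Σ_{t=1}^{8}(x_t−x̄)(x_{t+3}−x̄) = -18.3967
Denominator Σ(x_t−x̄)² = 48.5455
r_3 = -18.3967 / 48.5455 = -0.379

-0.379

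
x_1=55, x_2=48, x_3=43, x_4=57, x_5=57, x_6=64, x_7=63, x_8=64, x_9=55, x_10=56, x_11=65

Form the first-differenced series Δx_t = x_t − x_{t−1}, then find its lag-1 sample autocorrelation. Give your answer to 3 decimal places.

First differences Δx: -7, -5, 14, 0, 7, -1, 1, -9, 1, 9
Mean of differences = 1.0000
Numerator Σ(Δx_t−Δx̄)(Δx_{t+1}−Δx̄) = -61.0000
Denominator Σ(Δx_t−Δx̄)² = 474.0000
r_1(Δx) = -61.0000 / 474.0000 = -0.129

-0.129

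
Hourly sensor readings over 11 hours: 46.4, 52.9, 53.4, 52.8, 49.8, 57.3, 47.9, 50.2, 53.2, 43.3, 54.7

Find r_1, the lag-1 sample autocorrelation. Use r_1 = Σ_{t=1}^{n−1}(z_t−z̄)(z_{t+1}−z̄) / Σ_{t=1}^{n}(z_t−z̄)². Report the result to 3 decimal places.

Mean z̄ = (46.4 + 52.9 + 53.4 + 52.8 + 49.8 + 57.3 + 47.9 + 50.2 + 53.2 + 43.3 + 54.7)/11 = 51.0818
Numerator Σ_{t=1}^{10}(z_t−z̄)(z_{t+1}−z̄) = -73.9740
Denominator Σ(z_t−z̄)² = 162.8964
r_1 = -73.9740 / 162.8964 = -0.454

-0.454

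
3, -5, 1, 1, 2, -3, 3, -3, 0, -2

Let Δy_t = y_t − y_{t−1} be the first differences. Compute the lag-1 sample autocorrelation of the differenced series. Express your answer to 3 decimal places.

First differences Δy: -8, 6, 0, 1, -5, 6, -6, 3, -2
Mean of differences = -0.5556
Numerator Σ(Δy_t−Δȳ)(Δy_{t+1}−Δȳ) = -140.5309
Denominator Σ(Δy_t−Δȳ)² = 208.2222
r_1(Δy) = -140.5309 / 208.2222 = -0.675

-0.675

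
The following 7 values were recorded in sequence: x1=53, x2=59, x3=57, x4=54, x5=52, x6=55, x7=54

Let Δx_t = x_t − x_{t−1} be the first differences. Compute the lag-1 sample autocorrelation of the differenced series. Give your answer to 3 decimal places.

-0.133

First differences Δx: 6, -2, -3, -2, 3, -1
Mean of differences = 0.1667
Numerator Σ(Δx_t−Δx̄)(Δx_{t+1}−Δx̄) = -8.3611
Denominator Σ(Δx_t−Δx̄)² = 62.8333
r_1(Δx) = -8.3611 / 62.8333 = -0.133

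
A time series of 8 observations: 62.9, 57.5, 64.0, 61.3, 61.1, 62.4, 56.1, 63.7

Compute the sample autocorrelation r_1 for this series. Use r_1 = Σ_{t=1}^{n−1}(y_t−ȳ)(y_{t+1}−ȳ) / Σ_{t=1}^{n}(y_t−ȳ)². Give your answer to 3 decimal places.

Mean ȳ = (62.9 + 57.5 + 64.0 + 61.3 + 61.1 + 62.4 + 56.1 + 63.7)/8 = 61.1250
Deviations from mean: 1.7750, -3.6250, 2.8750, 0.1750, -0.0250, 1.2750, -5.0250, 2.5750
Σ(y_t−ȳ)(y_{t+1}−ȳ) = (-6.4344) + (-10.4219) + (0.5031) + (-0.0044) + (-0.0319) + (-6.4069) + (-12.9394) = -35.7356
Denominator Σ(y_t−ȳ)² = 58.0950
r_1 = -35.7356 / 58.0950 = -0.615

-0.615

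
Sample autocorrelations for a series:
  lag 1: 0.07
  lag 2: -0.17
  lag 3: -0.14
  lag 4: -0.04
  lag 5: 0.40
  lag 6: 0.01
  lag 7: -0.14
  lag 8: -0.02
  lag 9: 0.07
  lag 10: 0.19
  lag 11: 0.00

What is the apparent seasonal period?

5

The largest autocorrelation is r_5 = 0.40, with a weaker echo at lag 10 (0.19); the remaining lags stay at or below 0.07.
The dominant spike at lag 5 indicates a seasonal period of 5.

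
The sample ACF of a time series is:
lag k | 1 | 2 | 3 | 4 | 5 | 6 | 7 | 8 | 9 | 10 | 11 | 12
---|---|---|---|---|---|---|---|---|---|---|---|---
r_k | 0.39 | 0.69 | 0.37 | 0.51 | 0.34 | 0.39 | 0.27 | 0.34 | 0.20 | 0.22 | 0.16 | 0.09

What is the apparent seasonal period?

2

The largest autocorrelation is r_2 = 0.69, with a weaker echo at lag 4 (0.51); the remaining lags stay at or below 0.39.
The dominant spike at lag 2 indicates a seasonal period of 2.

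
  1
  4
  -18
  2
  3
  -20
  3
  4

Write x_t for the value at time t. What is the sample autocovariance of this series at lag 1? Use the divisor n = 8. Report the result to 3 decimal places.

Mean x̄ = (1 + 4 − 18 + 2 + 3 − 20 + 3 + 4)/8 = -2.6250
Σ_{t=1}^{7}(x_t−x̄)(x_{t+1}−x̄) = -281.1406
γ_1 = -281.1406 / 8 = -35.143

-35.143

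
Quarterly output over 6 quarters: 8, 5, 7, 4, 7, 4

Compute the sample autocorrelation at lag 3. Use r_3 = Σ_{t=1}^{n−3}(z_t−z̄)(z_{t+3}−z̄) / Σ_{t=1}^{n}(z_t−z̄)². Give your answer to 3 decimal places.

-0.478

Mean z̄ = (8 + 5 + 7 + 4 + 7 + 4)/6 = 5.8333
Deviations from mean: 2.1667, -0.8333, 1.1667, -1.8333, 1.1667, -1.8333
Σ(z_t−z̄)(z_{t+3}−z̄) = (-3.9722) + (-0.9722) + (-2.1389) = -7.0833
Denominator Σ(z_t−z̄)² = 14.8333
r_3 = -7.0833 / 14.8333 = -0.478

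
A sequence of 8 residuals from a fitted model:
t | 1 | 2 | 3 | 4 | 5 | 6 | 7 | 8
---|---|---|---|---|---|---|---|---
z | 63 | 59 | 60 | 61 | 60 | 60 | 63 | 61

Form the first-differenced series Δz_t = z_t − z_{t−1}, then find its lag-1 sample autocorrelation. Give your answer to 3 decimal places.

-0.284

First differences Δz: -4, 1, 1, -1, 0, 3, -2
Mean of differences = -0.2857
Numerator Σ(Δz_t−Δz̄)(Δz_{t+1}−Δz̄) = -8.9388
Denominator Σ(Δz_t−Δz̄)² = 31.4286
r_1(Δz) = -8.9388 / 31.4286 = -0.284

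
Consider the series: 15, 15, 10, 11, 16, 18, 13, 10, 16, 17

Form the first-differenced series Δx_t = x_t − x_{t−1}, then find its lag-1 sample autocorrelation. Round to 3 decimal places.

0.022

First differences Δx: 0, -5, 1, 5, 2, -5, -3, 6, 1
Mean of differences = 0.2222
Numerator Σ(Δx_t−Δx̄)(Δx_{t+1}−Δx̄) = 2.7284
Denominator Σ(Δx_t−Δx̄)² = 125.5556
r_1(Δx) = 2.7284 / 125.5556 = 0.022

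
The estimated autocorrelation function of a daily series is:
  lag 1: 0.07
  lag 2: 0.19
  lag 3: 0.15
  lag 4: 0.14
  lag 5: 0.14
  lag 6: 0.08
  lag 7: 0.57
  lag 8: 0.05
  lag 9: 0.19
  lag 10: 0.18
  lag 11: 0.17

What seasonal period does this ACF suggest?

7

The largest autocorrelation is r_7 = 0.57; the remaining lags stay at or below 0.19.
The dominant spike at lag 7 indicates a seasonal period of 7.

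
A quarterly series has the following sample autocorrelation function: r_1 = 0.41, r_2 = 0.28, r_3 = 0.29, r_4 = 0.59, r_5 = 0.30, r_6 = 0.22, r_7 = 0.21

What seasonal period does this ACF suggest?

The largest autocorrelation is r_4 = 0.59; the remaining lags stay at or below 0.41. The elevated value at lag 1 (0.41), dropping to 0.28 at lag 2, reflects decaying short-term dependence rather than seasonality.
The dominant spike at lag 4 indicates a seasonal period of 4.

4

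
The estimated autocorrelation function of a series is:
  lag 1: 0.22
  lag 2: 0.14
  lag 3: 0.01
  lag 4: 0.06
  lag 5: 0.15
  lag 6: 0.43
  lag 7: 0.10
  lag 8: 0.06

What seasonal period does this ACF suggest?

The largest autocorrelation is r_6 = 0.43; the remaining lags stay at or below 0.22. The elevated value at lag 1 (0.22), dropping to 0.14 at lag 2, reflects decaying short-term dependence rather than seasonality.
The dominant spike at lag 6 indicates a seasonal period of 6.

6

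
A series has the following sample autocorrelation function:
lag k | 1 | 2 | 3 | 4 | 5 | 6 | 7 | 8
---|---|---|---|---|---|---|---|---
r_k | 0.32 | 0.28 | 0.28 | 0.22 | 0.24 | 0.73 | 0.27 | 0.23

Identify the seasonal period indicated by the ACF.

6

The largest autocorrelation is r_6 = 0.73; the remaining lags stay at or below 0.32. The elevated value at lag 1 (0.32), dropping to 0.28 at lag 2, reflects decaying short-term dependence rather than seasonality.
The dominant spike at lag 6 indicates a seasonal period of 6.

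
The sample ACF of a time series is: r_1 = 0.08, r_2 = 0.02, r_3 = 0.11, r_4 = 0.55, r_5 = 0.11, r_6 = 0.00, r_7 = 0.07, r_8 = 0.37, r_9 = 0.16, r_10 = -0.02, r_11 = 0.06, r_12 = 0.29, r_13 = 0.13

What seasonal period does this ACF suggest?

4

The largest autocorrelation is r_4 = 0.55, with weaker echoes at lags 8 (0.37) and 12 (0.29); the remaining lags stay at or below 0.16.
The dominant spike at lag 4 indicates a seasonal period of 4.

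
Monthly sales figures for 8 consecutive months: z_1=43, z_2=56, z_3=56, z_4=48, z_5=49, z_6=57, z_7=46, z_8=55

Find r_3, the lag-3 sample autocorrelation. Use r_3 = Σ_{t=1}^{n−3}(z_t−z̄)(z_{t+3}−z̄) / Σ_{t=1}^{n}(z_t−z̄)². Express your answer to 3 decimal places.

Mean z̄ = (43 + 56 + 56 + 48 + 49 + 57 + 46 + 55)/8 = 51.2500
Deviations from mean: -8.2500, 4.7500, 4.7500, -3.2500, -2.2500, 5.7500, -5.2500, 3.7500
Σ(z_t−z̄)(z_{t+3}−z̄) = (26.8125) + (-10.6875) + (27.3125) + (17.0625) + (-8.4375) = 52.0625
Denominator Σ(z_t−z̄)² = 203.5000
r_3 = 52.0625 / 203.5000 = 0.256

0.256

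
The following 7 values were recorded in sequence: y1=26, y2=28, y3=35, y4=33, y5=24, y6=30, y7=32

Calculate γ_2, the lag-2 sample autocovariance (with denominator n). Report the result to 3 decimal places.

Mean ȳ = (26 + 28 + 35 + 33 + 24 + 30 + 32)/7 = 29.7143
Σ_{t=1}^{5}(y_t−ȳ)(y_{t+2}−ȳ) = -67.5918
γ_2 = -67.5918 / 7 = -9.656

-9.656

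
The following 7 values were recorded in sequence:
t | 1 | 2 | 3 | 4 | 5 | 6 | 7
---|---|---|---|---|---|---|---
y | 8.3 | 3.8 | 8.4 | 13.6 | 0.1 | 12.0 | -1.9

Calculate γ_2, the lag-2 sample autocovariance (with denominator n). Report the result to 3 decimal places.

Mean ȳ = (8.3 + 3.8 + 8.4 + 13.6 + 0.1 + 12.0 − 1.9)/7 = 6.3286
Σ_{t=1}^{5}(y_t−ȳ)(y_{t+2}−ȳ) = 65.2869
γ_2 = 65.2869 / 7 = 9.327

9.327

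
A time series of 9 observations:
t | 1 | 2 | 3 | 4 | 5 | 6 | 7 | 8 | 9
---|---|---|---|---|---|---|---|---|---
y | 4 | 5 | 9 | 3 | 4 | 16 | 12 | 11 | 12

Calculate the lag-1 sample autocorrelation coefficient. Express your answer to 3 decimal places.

Mean ȳ = (4 + 5 + 9 + 3 + 4 + 16 + 12 + 11 + 12)/9 = 8.4444
Numerator Σ_{t=1}^{8}(y_t−ȳ)(y_{t+1}−ȳ) = 46.0247
Denominator Σ(y_t−ȳ)² = 170.2222
r_1 = 46.0247 / 170.2222 = 0.270

0.270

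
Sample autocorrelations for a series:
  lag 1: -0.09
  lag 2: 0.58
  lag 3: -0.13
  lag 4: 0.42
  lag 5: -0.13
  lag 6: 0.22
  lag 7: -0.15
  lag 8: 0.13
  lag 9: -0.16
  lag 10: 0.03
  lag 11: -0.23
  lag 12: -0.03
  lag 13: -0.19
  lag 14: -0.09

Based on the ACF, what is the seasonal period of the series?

2

The largest autocorrelation is r_2 = 0.58, with weaker echoes at lags 4 (0.42) and 6 (0.22); the remaining lags stay at or below 0.13.
The dominant spike at lag 2 indicates a seasonal period of 2.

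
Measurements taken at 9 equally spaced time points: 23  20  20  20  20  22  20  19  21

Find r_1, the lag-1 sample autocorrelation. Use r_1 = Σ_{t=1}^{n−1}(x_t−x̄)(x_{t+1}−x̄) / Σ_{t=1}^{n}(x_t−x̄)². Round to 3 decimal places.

-0.153

Mean x̄ = (23 + 20 + 20 + 20 + 20 + 22 + 20 + 19 + 21)/9 = 20.5556
Numerator Σ_{t=1}^{8}(x_t−x̄)(x_{t+1}−x̄) = -1.8642
Denominator Σ(x_t−x̄)² = 12.2222
r_1 = -1.8642 / 12.2222 = -0.153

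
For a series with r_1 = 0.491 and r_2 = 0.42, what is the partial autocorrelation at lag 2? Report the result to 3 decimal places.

φ_{22} = (r_2 − r_1²) / (1 − r_1²)
r_1² = (0.491)² = 0.241081
Numerator = 0.42 − 0.2411 = 0.1789; denominator = 1 − 0.2411 = 0.7589
φ_{22} = 0.1789 / 0.7589 = 0.236

0.236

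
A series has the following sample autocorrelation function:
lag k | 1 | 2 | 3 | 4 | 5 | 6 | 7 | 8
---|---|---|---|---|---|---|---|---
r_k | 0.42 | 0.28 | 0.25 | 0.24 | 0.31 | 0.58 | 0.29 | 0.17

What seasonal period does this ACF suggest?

The largest autocorrelation is r_6 = 0.58; the remaining lags stay at or below 0.42. The elevated value at lag 1 (0.42), dropping to 0.28 at lag 2, reflects decaying short-term dependence rather than seasonality.
The dominant spike at lag 6 indicates a seasonal period of 6.

6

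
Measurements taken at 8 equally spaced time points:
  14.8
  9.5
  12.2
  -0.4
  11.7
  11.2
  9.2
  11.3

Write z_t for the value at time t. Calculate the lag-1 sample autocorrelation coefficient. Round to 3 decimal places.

-0.311

Mean z̄ = (14.8 + 9.5 + 12.2 − 0.4 + 11.7 + 11.2 + 9.2 + 11.3)/8 = 9.9375
Deviations from mean: 4.8625, -0.4375, 2.2625, -10.3375, 1.7625, 1.2625, -0.7375, 1.3625
Σ(z_t−z̄)(z_{t+1}−z̄) = (-2.1273) + (-0.9898) + (-23.3886) + (-18.2198) + (2.2252) + (-0.9311) + (-1.0048) = -44.4364
Denominator Σ(z_t−z̄)² = 142.9188
r_1 = -44.4364 / 142.9188 = -0.311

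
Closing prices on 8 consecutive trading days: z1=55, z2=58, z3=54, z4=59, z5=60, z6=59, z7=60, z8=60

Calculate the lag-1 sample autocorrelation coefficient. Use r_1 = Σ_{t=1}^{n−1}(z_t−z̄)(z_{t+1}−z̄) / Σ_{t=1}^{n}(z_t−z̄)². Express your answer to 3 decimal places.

0.148

Mean z̄ = (55 + 58 + 54 + 59 + 60 + 59 + 60 + 60)/8 = 58.1250
Deviations from mean: -3.1250, -0.1250, -4.1250, 0.8750, 1.8750, 0.8750, 1.8750, 1.8750
Numerator Σ_{t=1}^{7}(z_t−z̄)(z_{t+1}−z̄) = 5.7344
Denominator Σ(z_t−z̄)² = 38.8750
r_1 = 5.7344 / 38.8750 = 0.148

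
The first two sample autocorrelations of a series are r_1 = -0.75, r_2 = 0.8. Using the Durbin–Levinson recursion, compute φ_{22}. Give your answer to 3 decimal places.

0.543

φ_{22} = (r_2 − r_1²) / (1 − r_1²)
r_1² = (-0.75)² = 0.5625
Numerator = 0.8 − 0.5625 = 0.2375; denominator = 1 − 0.5625 = 0.4375
φ_{22} = 0.2375 / 0.4375 = 0.543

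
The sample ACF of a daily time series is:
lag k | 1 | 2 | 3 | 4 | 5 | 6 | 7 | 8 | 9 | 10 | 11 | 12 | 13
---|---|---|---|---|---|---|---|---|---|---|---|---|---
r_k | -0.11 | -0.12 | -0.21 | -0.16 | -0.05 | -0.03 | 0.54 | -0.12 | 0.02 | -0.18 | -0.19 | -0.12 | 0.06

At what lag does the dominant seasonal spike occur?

7

The largest autocorrelation is r_7 = 0.54; the remaining lags stay at or below 0.06.
The dominant spike at lag 7 indicates a seasonal period of 7.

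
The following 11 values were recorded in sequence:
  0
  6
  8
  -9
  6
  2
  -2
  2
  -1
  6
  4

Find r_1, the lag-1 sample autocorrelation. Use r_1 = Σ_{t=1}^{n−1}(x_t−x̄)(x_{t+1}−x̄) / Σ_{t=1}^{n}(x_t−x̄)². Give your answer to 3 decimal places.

Mean x̄ = (0 + 6 + 8 − 9 + 6 + 2 − 2 + 2 − 1 + 6 + 4)/11 = 2.0000
Numerator Σ_{t=1}^{10}(x_t−x̄)(x_{t+1}−x̄) = -98.0000
Denominator Σ(x_t−x̄)² = 238.0000
r_1 = -98.0000 / 238.0000 = -0.412

-0.412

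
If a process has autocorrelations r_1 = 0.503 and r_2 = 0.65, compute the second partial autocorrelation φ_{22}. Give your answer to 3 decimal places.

φ_{22} = (r_2 − r_1²) / (1 − r_1²)
r_1² = (0.503)² = 0.253009
Numerator = 0.65 − 0.2530 = 0.3970; denominator = 1 − 0.2530 = 0.7470
φ_{22} = 0.3970 / 0.7470 = 0.531

0.531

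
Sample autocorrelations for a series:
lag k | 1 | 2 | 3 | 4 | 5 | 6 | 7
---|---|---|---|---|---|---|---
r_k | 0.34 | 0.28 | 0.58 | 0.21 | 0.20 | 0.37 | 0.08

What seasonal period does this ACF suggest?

The largest autocorrelation is r_3 = 0.58, with a weaker echo at lag 6 (0.37); the remaining lags stay at or below 0.34. The elevated value at lag 1 (0.34), dropping to 0.28 at lag 2, reflects decaying short-term dependence rather than seasonality.
The dominant spike at lag 3 indicates a seasonal period of 3.

3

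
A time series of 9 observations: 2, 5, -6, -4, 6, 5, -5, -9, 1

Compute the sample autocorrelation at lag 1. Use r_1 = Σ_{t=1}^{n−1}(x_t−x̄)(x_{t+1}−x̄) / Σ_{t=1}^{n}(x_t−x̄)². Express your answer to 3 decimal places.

0.066

Mean x̄ = (2 + 5 − 6 − 4 + 6 + 5 − 5 − 9 + 1)/9 = -0.5556
Numerator Σ_{t=1}^{8}(x_t−x̄)(x_{t+1}−x̄) = 16.2469
Denominator Σ(x_t−x̄)² = 246.2222
r_1 = 16.2469 / 246.2222 = 0.066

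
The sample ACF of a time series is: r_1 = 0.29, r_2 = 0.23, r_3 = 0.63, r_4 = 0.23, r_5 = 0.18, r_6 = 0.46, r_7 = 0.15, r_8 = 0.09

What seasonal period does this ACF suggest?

3

The largest autocorrelation is r_3 = 0.63, with a weaker echo at lag 6 (0.46); the remaining lags stay at or below 0.29. The elevated value at lag 1 (0.29), dropping to 0.23 at lag 2, reflects decaying short-term dependence rather than seasonality.
The dominant spike at lag 3 indicates a seasonal period of 3.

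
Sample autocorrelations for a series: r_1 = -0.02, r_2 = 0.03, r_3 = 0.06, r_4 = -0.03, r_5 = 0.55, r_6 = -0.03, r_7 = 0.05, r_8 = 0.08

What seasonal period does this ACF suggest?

5

The largest autocorrelation is r_5 = 0.55; the remaining lags stay at or below 0.08.
The dominant spike at lag 5 indicates a seasonal period of 5.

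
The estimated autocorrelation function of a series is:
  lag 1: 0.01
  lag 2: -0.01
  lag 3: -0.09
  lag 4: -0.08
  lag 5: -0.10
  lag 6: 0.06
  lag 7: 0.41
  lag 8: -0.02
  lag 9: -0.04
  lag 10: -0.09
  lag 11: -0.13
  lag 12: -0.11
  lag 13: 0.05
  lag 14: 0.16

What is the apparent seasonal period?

7

The largest autocorrelation is r_7 = 0.41, with a weaker echo at lag 14 (0.16); the remaining lags stay at or below 0.06.
The dominant spike at lag 7 indicates a seasonal period of 7.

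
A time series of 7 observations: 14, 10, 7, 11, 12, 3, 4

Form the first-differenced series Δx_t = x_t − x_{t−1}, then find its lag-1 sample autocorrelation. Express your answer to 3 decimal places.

-0.265

First differences Δx: -4, -3, 4, 1, -9, 1
Mean of differences = -1.6667
Numerator Σ(Δx_t−Δx̄)(Δx_{t+1}−Δx̄) = -28.4444
Denominator Σ(Δx_t−Δx̄)² = 107.3333
r_1(Δx) = -28.4444 / 107.3333 = -0.265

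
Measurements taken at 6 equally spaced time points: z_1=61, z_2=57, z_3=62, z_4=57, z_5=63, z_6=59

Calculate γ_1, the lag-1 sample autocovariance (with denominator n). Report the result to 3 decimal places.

-4.532

Mean z̄ = (61 + 57 + 62 + 57 + 63 + 59)/6 = 59.8333
Deviations: 1.1667, -2.8333, 2.1667, -2.8333, 3.1667, -0.8333
Σ_{t=1}^{5}(z_t−z̄)(z_{t+1}−z̄) = -27.1944
γ_1 = -27.1944 / 6 = -4.532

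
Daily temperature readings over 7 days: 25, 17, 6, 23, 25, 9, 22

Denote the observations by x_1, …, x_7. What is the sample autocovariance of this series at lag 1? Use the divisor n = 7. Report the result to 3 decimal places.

Mean x̄ = (25 + 17 + 6 + 23 + 25 + 9 + 22)/7 = 18.1429
Σ_{t=1}^{6}(x_t−x̄)(x_{t+1}−x̄) = -117.5918
γ_1 = -117.5918 / 7 = -16.799

-16.799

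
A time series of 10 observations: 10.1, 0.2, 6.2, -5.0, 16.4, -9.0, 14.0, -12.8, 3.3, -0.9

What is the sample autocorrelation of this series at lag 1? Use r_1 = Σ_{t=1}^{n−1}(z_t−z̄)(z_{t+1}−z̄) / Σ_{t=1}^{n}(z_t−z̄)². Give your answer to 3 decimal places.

Mean z̄ = (10.1 + 0.2 + 6.2 − 5.0 + 16.4 − 9.0 + 14.0 − 12.8 + 3.3 − 0.9)/10 = 2.2500
Numerator Σ_{t=1}^{9}(z_t−z̄)(z_{t+1}−z̄) = -642.7375
Denominator Σ(z_t−z̄)² = 836.3650
r_1 = -642.7375 / 836.3650 = -0.768

-0.768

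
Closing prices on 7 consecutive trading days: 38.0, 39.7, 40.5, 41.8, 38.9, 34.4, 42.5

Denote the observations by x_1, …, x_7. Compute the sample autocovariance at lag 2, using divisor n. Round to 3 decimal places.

-2.131

Mean x̄ = (38.0 + 39.7 + 40.5 + 41.8 + 38.9 + 34.4 + 42.5)/7 = 39.4000
Deviations: -1.4000, 0.3000, 1.1000, 2.4000, -0.5000, -5.0000, 3.1000
Σ_{t=1}^{5}(x_t−x̄)(x_{t+2}−x̄) = -14.9200
γ_2 = -14.9200 / 7 = -2.131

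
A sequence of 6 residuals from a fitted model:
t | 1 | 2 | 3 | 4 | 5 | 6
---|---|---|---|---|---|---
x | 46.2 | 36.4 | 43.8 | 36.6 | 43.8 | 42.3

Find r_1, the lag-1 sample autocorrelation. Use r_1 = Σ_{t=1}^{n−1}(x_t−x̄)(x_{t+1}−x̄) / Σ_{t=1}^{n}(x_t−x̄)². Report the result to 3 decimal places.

-0.676

Mean x̄ = (46.2 + 36.4 + 43.8 + 36.6 + 43.8 + 42.3)/6 = 41.5167
Deviations from mean: 4.6833, -5.1167, 2.2833, -4.9167, 2.2833, 0.7833
Numerator Σ_{t=1}^{5}(x_t−x̄)(x_{t+1}−x̄) = -56.3103
Denominator Σ(x_t−x̄)² = 83.3283
r_1 = -56.3103 / 83.3283 = -0.676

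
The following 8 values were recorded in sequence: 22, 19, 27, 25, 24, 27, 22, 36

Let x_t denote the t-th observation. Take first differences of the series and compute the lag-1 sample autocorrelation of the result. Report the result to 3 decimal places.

First differences Δx: -3, 8, -2, -1, 3, -5, 14
Mean of differences = 2.0000
Numerator Σ(Δx_t−Δx̄)(Δx_{t+1}−Δx̄) = -136.0000
Denominator Σ(Δx_t−Δx̄)² = 280.0000
r_1(Δx) = -136.0000 / 280.0000 = -0.486

-0.486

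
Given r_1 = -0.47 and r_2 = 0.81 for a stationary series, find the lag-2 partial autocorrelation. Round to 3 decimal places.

φ_{22} = (r_2 − r_1²) / (1 − r_1²)
r_1² = (-0.47)² = 0.2209
Numerator = 0.81 − 0.2209 = 0.5891; denominator = 1 − 0.2209 = 0.7791
φ_{22} = 0.5891 / 0.7791 = 0.756

0.756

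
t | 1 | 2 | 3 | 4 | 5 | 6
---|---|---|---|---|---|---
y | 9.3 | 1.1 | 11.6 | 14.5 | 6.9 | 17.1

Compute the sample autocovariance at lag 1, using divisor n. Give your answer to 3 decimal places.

-6.048

Mean ȳ = (9.3 + 1.1 + 11.6 + 14.5 + 6.9 + 17.1)/6 = 10.0833
Deviations: -0.7833, -8.9833, 1.5167, 4.4167, -3.1833, 7.0167
Σ_{t=1}^{5}(y_t−ȳ)(y_{t+1}−ȳ) = -36.2853
γ_1 = -36.2853 / 6 = -6.048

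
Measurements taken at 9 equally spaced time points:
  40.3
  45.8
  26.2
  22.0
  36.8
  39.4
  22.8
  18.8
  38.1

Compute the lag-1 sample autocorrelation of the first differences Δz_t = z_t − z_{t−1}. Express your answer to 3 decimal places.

-0.084

First differences Δz: 5.5, -19.6, -4.2, 14.8, 2.6, -16.6, -4.0, 19.3
Mean of differences = -0.2750
Numerator Σ(Δz_t−Δz̄)(Δz_{t+1}−Δz̄) = -110.6206
Denominator Σ(Δz_t−Δz̄)² = 1321.2950
r_1(Δz) = -110.6206 / 1321.2950 = -0.084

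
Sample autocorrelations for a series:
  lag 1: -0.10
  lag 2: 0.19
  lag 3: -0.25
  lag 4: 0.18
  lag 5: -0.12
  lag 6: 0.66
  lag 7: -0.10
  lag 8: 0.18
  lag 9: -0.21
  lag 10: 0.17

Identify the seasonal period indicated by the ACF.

6

The largest autocorrelation is r_6 = 0.66; the remaining lags stay at or below 0.19.
The dominant spike at lag 6 indicates a seasonal period of 6.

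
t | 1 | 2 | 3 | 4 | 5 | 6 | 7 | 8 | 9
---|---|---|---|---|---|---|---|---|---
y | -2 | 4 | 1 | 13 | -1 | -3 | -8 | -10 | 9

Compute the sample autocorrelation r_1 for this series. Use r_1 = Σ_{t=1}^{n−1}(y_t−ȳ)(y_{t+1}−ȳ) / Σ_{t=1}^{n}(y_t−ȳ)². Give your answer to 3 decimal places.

Mean ȳ = (-2 + 4 + 1 + 13 − 1 − 3 − 8 − 10 + 9)/9 = 0.3333
Numerator Σ_{t=1}^{8}(y_t−ȳ)(y_{t+1}−ȳ) = 14.2222
Denominator Σ(y_t−ȳ)² = 444.0000
r_1 = 14.2222 / 444.0000 = 0.032

0.032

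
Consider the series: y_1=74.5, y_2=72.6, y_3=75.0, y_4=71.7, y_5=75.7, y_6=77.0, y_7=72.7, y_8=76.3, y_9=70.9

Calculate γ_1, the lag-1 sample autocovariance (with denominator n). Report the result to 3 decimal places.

Mean ȳ = (74.5 + 72.6 + 75.0 + 71.7 + 75.7 + 77.0 + 72.7 + 76.3 + 70.9)/9 = 74.0444
Σ_{t=1}^{8}(y_t−ȳ)(y_{t+1}−ȳ) = -17.3653
γ_1 = -17.3653 / 9 = -1.929

-1.929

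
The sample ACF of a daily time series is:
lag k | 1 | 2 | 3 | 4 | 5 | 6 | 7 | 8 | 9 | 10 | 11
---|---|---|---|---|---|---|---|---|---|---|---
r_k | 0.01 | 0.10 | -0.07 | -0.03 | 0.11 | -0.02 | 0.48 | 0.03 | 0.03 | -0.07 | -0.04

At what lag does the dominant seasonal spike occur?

7

The largest autocorrelation is r_7 = 0.48; the remaining lags stay at or below 0.11.
The dominant spike at lag 7 indicates a seasonal period of 7.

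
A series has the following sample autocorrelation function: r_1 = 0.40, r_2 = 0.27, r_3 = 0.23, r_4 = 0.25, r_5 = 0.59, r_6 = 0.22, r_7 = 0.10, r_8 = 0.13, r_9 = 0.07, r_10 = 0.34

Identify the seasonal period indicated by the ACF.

5

The largest autocorrelation is r_5 = 0.59; the remaining lags stay at or below 0.40. The elevated value at lag 1 (0.40), dropping to 0.27 at lag 2, reflects decaying short-term dependence rather than seasonality.
The dominant spike at lag 5 indicates a seasonal period of 5.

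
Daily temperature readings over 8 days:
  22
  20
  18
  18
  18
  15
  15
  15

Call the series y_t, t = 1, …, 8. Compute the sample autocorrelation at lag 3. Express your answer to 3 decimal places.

Mean ȳ = (22 + 20 + 18 + 18 + 18 + 15 + 15 + 15)/8 = 17.6250
Deviations from mean: 4.3750, 2.3750, 0.3750, 0.3750, 0.3750, -2.6250, -2.6250, -2.6250
Σ(y_t−ȳ)(y_{t+3}−ȳ) = (1.6406) + (0.8906) + (-0.9844) + (-0.9844) + (-0.9844) = -0.4219
Denominator Σ(y_t−ȳ)² = 45.8750
r_3 = -0.4219 / 45.8750 = -0.009

-0.009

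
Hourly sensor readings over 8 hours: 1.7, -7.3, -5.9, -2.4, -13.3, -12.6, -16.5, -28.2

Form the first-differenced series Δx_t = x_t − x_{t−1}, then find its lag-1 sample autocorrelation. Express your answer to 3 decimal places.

First differences Δx: -9.0, 1.4, 3.5, -10.9, 0.7, -3.9, -11.7
Mean of differences = -4.2714
Numerator Σ(Δx_t−Δx̄)(Δx_{t+1}−Δx̄) = -68.1222
Denominator Σ(Δx_t−Δx̄)² = 238.8943
r_1(Δx) = -68.1222 / 238.8943 = -0.285

-0.285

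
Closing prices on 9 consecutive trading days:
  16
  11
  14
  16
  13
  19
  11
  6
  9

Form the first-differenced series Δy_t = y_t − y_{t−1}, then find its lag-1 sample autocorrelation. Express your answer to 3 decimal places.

First differences Δy: -5, 3, 2, -3, 6, -8, -5, 3
Mean of differences = -0.8750
Numerator Σ(Δy_t−Δȳ)(Δy_{t+1}−Δȳ) = -61.1406
Denominator Σ(Δy_t−Δȳ)² = 174.8750
r_1(Δy) = -61.1406 / 174.8750 = -0.350

-0.350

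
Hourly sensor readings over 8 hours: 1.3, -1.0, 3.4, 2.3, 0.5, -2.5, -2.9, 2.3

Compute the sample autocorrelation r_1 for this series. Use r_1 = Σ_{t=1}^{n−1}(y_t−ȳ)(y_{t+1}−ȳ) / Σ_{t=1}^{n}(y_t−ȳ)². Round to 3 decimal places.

Mean ȳ = (1.3 − 1.0 + 3.4 + 2.3 + 0.5 − 2.5 − 2.9 + 2.3)/8 = 0.4250
Deviations from mean: 0.8750, -1.4250, 2.9750, 1.8750, 0.0750, -2.9250, -3.3250, 1.8750
Σ(y_t−ȳ)(y_{t+1}−ȳ) = (-1.2469) + (-4.2394) + (5.5781) + (0.1406) + (-0.2194) + (9.7256) + (-6.2344) = 3.5044
Denominator Σ(y_t−ȳ)² = 38.2950
r_1 = 3.5044 / 38.2950 = 0.092

0.092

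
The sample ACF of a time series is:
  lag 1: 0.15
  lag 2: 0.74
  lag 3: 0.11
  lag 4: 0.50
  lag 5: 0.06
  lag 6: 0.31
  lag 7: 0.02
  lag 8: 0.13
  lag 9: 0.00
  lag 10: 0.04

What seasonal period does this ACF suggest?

2

The largest autocorrelation is r_2 = 0.74, with weaker echoes at lags 4 (0.50) and 6 (0.31); the remaining lags stay at or below 0.15.
The dominant spike at lag 2 indicates a seasonal period of 2.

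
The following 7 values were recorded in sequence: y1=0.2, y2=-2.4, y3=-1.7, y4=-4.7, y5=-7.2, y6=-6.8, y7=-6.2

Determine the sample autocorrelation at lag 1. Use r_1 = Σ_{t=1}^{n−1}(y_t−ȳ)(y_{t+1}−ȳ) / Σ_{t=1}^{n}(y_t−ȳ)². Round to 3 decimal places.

0.529

Mean ȳ = (0.2 − 2.4 − 1.7 − 4.7 − 7.2 − 6.8 − 6.2)/7 = -4.1143
Deviations from mean: 4.3143, 1.7143, 2.4143, -0.5857, -3.0857, -2.6857, -2.0857
Σ(y_t−ȳ)(y_{t+1}−ȳ) = (7.3959) + (4.1388) + (-1.4141) + (1.8073) + (8.2873) + (5.6016) = 25.8169
Denominator Σ(y_t−ȳ)² = 48.8086
r_1 = 25.8169 / 48.8086 = 0.529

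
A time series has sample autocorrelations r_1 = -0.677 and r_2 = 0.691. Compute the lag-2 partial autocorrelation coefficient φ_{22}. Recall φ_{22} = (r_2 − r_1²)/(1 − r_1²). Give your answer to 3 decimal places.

φ_{22} = (r_2 − r_1²) / (1 − r_1²)
r_1² = (-0.677)² = 0.458329
Numerator = 0.691 − 0.4583 = 0.2327; denominator = 1 − 0.4583 = 0.5417
φ_{22} = 0.2327 / 0.5417 = 0.430

0.430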